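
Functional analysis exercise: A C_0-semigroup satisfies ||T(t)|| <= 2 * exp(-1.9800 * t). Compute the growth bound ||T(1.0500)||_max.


||T(1.0500)|| <= 2 * exp(-1.9800 * 1.0500)
= 2 * exp(-2.0790)
= 2 * 0.1251
= 0.2501

0.2501


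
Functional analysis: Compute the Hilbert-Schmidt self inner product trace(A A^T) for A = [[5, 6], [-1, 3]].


trace(A * A^T) = sum of squares of all entries
= 5^2 + 6^2 + (-1)^2 + 3^2
= 25 + 36 + 1 + 9
= 71

71


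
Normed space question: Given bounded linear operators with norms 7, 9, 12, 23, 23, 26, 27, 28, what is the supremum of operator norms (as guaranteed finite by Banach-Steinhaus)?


By the Uniform Boundedness Principle, the supremum of norms is finite.
sup_k ||T_k|| = max(7, 9, 12, 23, 23, 26, 27, 28) = 28

28


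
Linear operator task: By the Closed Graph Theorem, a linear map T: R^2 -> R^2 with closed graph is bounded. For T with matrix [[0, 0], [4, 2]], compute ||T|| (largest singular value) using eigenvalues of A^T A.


A^T A = [[16, 8], [8, 4]]
trace(A^T A) = 20, det(A^T A) = 0
discriminant = 20^2 - 4*0 = 400
Largest eigenvalue of A^T A = (trace + sqrt(disc))/2 = 20.0000
||T|| = sqrt(20.0000) = 4.4721

4.4721


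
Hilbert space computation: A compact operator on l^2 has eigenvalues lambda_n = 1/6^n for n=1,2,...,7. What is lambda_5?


The eigenvalue formula gives lambda_5 = 1/6^5
= 1/7776
= 1.2860e-04

1.2860e-04


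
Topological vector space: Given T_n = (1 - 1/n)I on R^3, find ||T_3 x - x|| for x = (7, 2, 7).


T_3 x - x = (1 - 1/3)x - x = -x/3
||x|| = sqrt(102) = 10.0995
||T_3 x - x|| = ||x||/3 = 10.0995/3 = 3.3665

3.3665


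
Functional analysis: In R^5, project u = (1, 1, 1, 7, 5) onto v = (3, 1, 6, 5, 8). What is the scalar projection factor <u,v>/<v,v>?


Computing <u,v> = 1*3 + 1*1 + 1*6 + 7*5 + 5*8 = 85
Computing <v,v> = 3^2 + 1^2 + 6^2 + 5^2 + 8^2 = 135
Projection coefficient = 85/135 = 0.6296

0.6296


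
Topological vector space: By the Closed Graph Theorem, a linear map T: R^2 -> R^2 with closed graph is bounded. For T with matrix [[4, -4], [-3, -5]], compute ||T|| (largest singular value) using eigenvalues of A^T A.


A^T A = [[25, -1], [-1, 41]]
trace(A^T A) = 66, det(A^T A) = 1024
discriminant = 66^2 - 4*1024 = 260
Largest eigenvalue of A^T A = (trace + sqrt(disc))/2 = 41.0623
||T|| = sqrt(41.0623) = 6.4080

6.4080


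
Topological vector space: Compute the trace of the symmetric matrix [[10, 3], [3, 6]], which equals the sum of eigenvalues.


For a self-adjoint (symmetric) matrix, the eigenvalues are real.
The sum of eigenvalues equals the trace of the matrix.
trace = 10 + 6 = 16

16


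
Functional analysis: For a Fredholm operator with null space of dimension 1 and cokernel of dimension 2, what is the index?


The Fredholm index is defined as ind(T) = dim(ker T) - dim(coker T)
= 1 - 2
= -1

-1


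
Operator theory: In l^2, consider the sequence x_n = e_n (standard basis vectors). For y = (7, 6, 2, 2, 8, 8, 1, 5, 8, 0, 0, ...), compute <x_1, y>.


x_1 = e_1 is the standard basis vector with 1 in position 1.
<x_1, y> = y_1 = 7
As n -> infinity, <x_n, y> -> 0, confirming weak convergence of (x_n) to 0.

7


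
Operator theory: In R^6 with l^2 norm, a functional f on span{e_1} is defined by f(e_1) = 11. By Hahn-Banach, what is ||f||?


The norm of f is given by ||f|| = sup_{||x||=1} |f(x)|.
On span{e_1}, ||e_1|| = 1, so ||f|| = |f(e_1)| / ||e_1||
= |11| / 1 = 11.0000

11.0000


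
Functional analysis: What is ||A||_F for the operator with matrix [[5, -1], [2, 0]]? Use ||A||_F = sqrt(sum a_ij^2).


||A||_F^2 = sum a_ij^2
= 5^2 + (-1)^2 + 2^2 + 0^2
= 25 + 1 + 4 + 0 = 30
||A||_F = sqrt(30) = 5.4772

5.4772


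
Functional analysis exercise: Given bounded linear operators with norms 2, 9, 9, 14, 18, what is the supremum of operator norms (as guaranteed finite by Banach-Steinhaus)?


By the Uniform Boundedness Principle, the supremum of norms is finite.
sup_k ||T_k|| = max(2, 9, 9, 14, 18) = 18

18


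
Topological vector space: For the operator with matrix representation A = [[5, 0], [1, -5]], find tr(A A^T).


trace(A * A^T) = sum of squares of all entries
= 5^2 + 0^2 + 1^2 + (-5)^2
= 25 + 0 + 1 + 25
= 51

51


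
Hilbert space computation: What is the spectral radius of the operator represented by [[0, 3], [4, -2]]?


For a 2x2 matrix, eigenvalues satisfy lambda^2 - (trace)*lambda + det = 0
trace = 0 + -2 = -2
det = 0*-2 - 3*4 = -12
discriminant = (-2)^2 - 4*(-12) = 52
spectral radius = max |eigenvalue| = 4.6056

4.6056


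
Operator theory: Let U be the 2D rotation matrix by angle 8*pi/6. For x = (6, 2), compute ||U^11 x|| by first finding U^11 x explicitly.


U is a rotation by theta = 8*pi/6
U^11 = rotation by 11*theta = 88*pi/6 = 4*pi/6 (mod 2*pi)
cos(4*pi/6) = -0.5000, sin(4*pi/6) = 0.8660
U^11 x = (-0.5000 * 6 - 0.8660 * 2, 0.8660 * 6 + -0.5000 * 2)
= (-4.7321, 4.1962)
||U^11 x|| = sqrt((-4.7321)^2 + 4.1962^2) = sqrt(40.0000) = 6.3246

6.3246


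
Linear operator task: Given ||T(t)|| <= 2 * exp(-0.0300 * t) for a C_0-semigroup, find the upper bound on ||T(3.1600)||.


||T(3.1600)|| <= 2 * exp(-0.0300 * 3.1600)
= 2 * exp(-0.0948)
= 2 * 0.9096
= 1.8191

1.8191


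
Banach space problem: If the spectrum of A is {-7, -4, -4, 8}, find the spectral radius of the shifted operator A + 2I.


Spectrum of A + 2I = {-5, -2, -2, 10}
Spectral radius = max |lambda| over the shifted spectrum
= max(5, 2, 2, 10) = 10

10


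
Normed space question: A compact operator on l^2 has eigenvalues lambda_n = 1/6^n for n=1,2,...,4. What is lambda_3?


The eigenvalue formula gives lambda_3 = 1/6^3
= 1/216
= 0.0046

0.0046


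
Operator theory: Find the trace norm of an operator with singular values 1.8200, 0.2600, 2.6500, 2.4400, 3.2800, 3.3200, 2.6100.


The nuclear norm is the sum of all singular values.
||T||_1 = 1.8200 + 0.2600 + 2.6500 + 2.4400 + 3.2800 + 3.3200 + 2.6100
= 16.3800

16.3800


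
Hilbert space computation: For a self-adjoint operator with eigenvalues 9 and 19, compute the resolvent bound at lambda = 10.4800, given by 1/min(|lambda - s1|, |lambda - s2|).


dist(10.4800, {9, 19}) = min(|10.4800 - 9|, |10.4800 - 19|)
= min(1.4800, 8.5200) = 1.4800
Resolvent bound = 1/1.4800 = 0.6757

0.6757


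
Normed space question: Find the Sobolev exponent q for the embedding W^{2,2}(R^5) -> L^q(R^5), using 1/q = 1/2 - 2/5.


Using the Sobolev embedding formula: 1/q = 1/p - k/n
1/q = 1/2 - 2/5 = 1/10
q = 1/(1/10) = 10

10.0000


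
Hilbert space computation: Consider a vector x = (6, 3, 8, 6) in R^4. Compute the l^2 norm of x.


The l^2 norm = (sum |x_i|^2)^(1/2)
Sum of 2th powers = 36 + 9 + 64 + 36 = 145
||x||_2 = (145)^(1/2) = 12.0416

12.0416


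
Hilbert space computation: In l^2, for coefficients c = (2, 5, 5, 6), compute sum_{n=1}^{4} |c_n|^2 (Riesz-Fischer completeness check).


sum |c_n|^2 = 2^2 + 5^2 + 5^2 + 6^2
= 4 + 25 + 25 + 36
= 90

90


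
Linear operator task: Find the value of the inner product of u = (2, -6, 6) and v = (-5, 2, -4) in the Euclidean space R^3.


Computing the standard inner product <u, v> = sum u_i * v_i
= 2*-5 + -6*2 + 6*-4
= -10 + -12 + -24
= -46

-46


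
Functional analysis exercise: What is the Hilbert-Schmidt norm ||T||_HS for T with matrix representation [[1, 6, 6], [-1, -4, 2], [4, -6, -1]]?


The Hilbert-Schmidt norm is sqrt(sum of squares of all entries).
Sum of squares = 1^2 + 6^2 + 6^2 + (-1)^2 + (-4)^2 + 2^2 + 4^2 + (-6)^2 + (-1)^2
= 1 + 36 + 36 + 1 + 16 + 4 + 16 + 36 + 1 = 147
||T||_HS = sqrt(147) = 12.1244

12.1244


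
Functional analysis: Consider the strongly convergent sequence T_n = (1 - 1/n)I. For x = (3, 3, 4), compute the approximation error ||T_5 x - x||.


T_5 x - x = (1 - 1/5)x - x = -x/5
||x|| = sqrt(34) = 5.8310
||T_5 x - x|| = ||x||/5 = 5.8310/5 = 1.1662

1.1662


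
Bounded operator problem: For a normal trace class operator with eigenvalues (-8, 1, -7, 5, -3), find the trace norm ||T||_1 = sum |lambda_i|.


For a normal operator, singular values equal |eigenvalues|.
Trace norm = sum |lambda_i| = 8 + 1 + 7 + 5 + 3
= 24

24


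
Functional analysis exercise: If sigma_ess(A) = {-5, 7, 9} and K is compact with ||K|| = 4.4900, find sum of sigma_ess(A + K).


By Weyl's theorem, the essential spectrum is invariant under compact perturbations.
sigma_ess(A + K) = sigma_ess(A) = {-5, 7, 9}
Sum = -5 + 7 + 9 = 11

11


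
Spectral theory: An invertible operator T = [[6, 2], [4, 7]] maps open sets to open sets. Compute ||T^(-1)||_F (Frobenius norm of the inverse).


det(T) = 6*7 - 2*4 = 34
T^(-1) = (1/34) * [[7, -2], [-4, 6]] = [[0.2059, -0.0588], [-0.1176, 0.1765]]
||T^(-1)||_F^2 = 0.2059^2 + (-0.0588)^2 + (-0.1176)^2 + 0.1765^2 = 0.0908
||T^(-1)||_F = sqrt(0.0908) = 0.3014

0.3014


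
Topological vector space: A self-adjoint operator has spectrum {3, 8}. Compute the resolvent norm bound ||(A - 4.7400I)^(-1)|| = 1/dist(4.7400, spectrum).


dist(4.7400, {3, 8}) = min(|4.7400 - 3|, |4.7400 - 8|)
= min(1.7400, 3.2600) = 1.7400
Resolvent bound = 1/1.7400 = 0.5747

0.5747


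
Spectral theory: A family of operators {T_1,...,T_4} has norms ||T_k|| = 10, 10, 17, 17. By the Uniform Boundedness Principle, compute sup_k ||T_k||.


By the Uniform Boundedness Principle, the supremum of norms is finite.
sup_k ||T_k|| = max(10, 10, 17, 17) = 17

17


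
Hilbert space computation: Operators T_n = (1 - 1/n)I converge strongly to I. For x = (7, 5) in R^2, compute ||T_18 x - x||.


T_18 x - x = (1 - 1/18)x - x = -x/18
||x|| = sqrt(74) = 8.6023
||T_18 x - x|| = ||x||/18 = 8.6023/18 = 0.4779

0.4779


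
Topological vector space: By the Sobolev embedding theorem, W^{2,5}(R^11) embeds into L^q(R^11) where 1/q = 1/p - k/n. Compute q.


Using the Sobolev embedding formula: 1/q = 1/p - k/n
1/q = 1/5 - 2/11 = 1/55
q = 1/(1/55) = 55

55.0000


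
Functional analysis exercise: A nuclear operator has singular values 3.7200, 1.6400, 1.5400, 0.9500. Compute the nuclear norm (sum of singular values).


The nuclear norm is the sum of all singular values.
||T||_1 = 3.7200 + 1.6400 + 1.5400 + 0.9500
= 7.8500

7.8500


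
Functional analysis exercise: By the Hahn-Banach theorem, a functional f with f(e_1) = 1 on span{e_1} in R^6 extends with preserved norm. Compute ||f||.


The norm of f is given by ||f|| = sup_{||x||=1} |f(x)|.
On span{e_1}, ||e_1|| = 1, so ||f|| = |f(e_1)| / ||e_1||
= |1| / 1 = 1.0000

1.0000


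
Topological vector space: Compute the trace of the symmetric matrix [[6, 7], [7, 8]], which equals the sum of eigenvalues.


For a self-adjoint (symmetric) matrix, the eigenvalues are real.
The sum of eigenvalues equals the trace of the matrix.
trace = 6 + 8 = 14

14


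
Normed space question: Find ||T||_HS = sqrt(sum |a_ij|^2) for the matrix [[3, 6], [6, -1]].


The Hilbert-Schmidt norm is sqrt(sum of squares of all entries).
Sum of squares = 3^2 + 6^2 + 6^2 + (-1)^2
= 9 + 36 + 36 + 1 = 82
||T||_HS = sqrt(82) = 9.0554

9.0554


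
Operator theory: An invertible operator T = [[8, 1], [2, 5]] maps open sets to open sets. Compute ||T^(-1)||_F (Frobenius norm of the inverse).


det(T) = 8*5 - 1*2 = 38
T^(-1) = (1/38) * [[5, -1], [-2, 8]] = [[0.1316, -0.0263], [-0.0526, 0.2105]]
||T^(-1)||_F^2 = 0.1316^2 + (-0.0263)^2 + (-0.0526)^2 + 0.2105^2 = 0.0651
||T^(-1)||_F = sqrt(0.0651) = 0.2551

0.2551


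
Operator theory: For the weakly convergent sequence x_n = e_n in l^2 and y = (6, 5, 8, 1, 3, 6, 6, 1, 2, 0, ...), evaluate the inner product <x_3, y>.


x_3 = e_3 is the standard basis vector with 1 in position 3.
<x_3, y> = y_3 = 8
As n -> infinity, <x_n, y> -> 0, confirming weak convergence of (x_n) to 0.

8


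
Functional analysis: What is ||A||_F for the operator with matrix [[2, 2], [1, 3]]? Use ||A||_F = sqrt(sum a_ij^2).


||A||_F^2 = sum a_ij^2
= 2^2 + 2^2 + 1^2 + 3^2
= 4 + 4 + 1 + 9 = 18
||A||_F = sqrt(18) = 4.2426

4.2426


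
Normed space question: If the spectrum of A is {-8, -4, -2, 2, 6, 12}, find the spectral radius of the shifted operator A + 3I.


Spectrum of A + 3I = {-5, -1, 1, 5, 9, 15}
Spectral radius = max |lambda| over the shifted spectrum
= max(5, 1, 1, 5, 9, 15) = 15

15


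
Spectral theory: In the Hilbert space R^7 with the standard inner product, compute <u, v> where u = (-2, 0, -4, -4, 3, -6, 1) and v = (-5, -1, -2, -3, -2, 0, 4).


Computing the standard inner product <u, v> = sum u_i * v_i
= -2*-5 + 0*-1 + -4*-2 + -4*-3 + 3*-2 + -6*0 + 1*4
= 10 + 0 + 8 + 12 + -6 + 0 + 4
= 28

28


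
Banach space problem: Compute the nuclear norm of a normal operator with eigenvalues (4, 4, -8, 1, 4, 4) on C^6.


For a normal operator, singular values equal |eigenvalues|.
Trace norm = sum |lambda_i| = 4 + 4 + 8 + 1 + 4 + 4
= 25

25


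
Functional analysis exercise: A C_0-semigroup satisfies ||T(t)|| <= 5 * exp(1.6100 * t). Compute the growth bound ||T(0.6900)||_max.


||T(0.6900)|| <= 5 * exp(1.6100 * 0.6900)
= 5 * exp(1.1109)
= 5 * 3.0371
= 15.1855

15.1855


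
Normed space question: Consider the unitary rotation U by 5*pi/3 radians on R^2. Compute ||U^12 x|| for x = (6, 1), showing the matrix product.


U is a rotation by theta = 5*pi/3
U^12 = rotation by 12*theta = 60*pi/3 = 0*pi/3 (mod 2*pi)
cos(0*pi/3) = 1.0000, sin(0*pi/3) = 0.0000
U^12 x = (1.0000 * 6 - 0.0000 * 1, 0.0000 * 6 + 1.0000 * 1)
= (6.0000, 1.0000)
||U^12 x|| = sqrt(6.0000^2 + 1.0000^2) = sqrt(37.0000) = 6.0828

6.0828


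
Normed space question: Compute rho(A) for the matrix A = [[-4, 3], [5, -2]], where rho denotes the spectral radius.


For a 2x2 matrix, eigenvalues satisfy lambda^2 - (trace)*lambda + det = 0
trace = -4 + -2 = -6
det = -4*-2 - 3*5 = -7
discriminant = (-6)^2 - 4*(-7) = 64
spectral radius = max |eigenvalue| = 7.0000

7.0000


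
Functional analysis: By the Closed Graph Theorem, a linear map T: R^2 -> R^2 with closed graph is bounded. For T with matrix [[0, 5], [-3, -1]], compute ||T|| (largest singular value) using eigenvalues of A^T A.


A^T A = [[9, 3], [3, 26]]
trace(A^T A) = 35, det(A^T A) = 225
discriminant = 35^2 - 4*225 = 325
Largest eigenvalue of A^T A = (trace + sqrt(disc))/2 = 26.5139
||T|| = sqrt(26.5139) = 5.1492

5.1492


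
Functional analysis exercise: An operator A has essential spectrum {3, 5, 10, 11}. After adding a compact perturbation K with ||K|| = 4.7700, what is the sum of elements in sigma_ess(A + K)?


By Weyl's theorem, the essential spectrum is invariant under compact perturbations.
sigma_ess(A + K) = sigma_ess(A) = {3, 5, 10, 11}
Sum = 3 + 5 + 10 + 11 = 29

29


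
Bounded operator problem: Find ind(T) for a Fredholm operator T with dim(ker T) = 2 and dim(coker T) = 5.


The Fredholm index is defined as ind(T) = dim(ker T) - dim(coker T)
= 2 - 5
= -3

-3


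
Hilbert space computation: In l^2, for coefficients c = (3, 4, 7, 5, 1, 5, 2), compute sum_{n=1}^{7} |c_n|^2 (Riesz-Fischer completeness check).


sum |c_n|^2 = 3^2 + 4^2 + 7^2 + 5^2 + 1^2 + 5^2 + 2^2
= 9 + 16 + 49 + 25 + 1 + 25 + 4
= 129

129


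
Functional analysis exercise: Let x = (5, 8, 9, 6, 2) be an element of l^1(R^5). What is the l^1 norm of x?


The l^1 norm equals the sum of absolute values of all components.
||x||_1 = 5 + 8 + 9 + 6 + 2
= 30

30.0000


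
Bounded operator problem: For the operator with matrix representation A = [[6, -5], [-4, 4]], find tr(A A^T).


trace(A * A^T) = sum of squares of all entries
= 6^2 + (-5)^2 + (-4)^2 + 4^2
= 36 + 25 + 16 + 16
= 93

93


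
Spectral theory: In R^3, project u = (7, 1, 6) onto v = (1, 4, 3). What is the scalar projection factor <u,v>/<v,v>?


Computing <u,v> = 7*1 + 1*4 + 6*3 = 29
Computing <v,v> = 1^2 + 4^2 + 3^2 = 26
Projection coefficient = 29/26 = 1.1154

1.1154


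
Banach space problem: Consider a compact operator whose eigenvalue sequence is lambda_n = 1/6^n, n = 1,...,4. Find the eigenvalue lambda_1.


The eigenvalue formula gives lambda_1 = 1/6^1
= 1/6
= 0.1667

0.1667


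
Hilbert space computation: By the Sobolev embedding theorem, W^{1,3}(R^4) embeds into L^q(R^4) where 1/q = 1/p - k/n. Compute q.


Using the Sobolev embedding formula: 1/q = 1/p - k/n
1/q = 1/3 - 1/4 = 1/12
q = 1/(1/12) = 12

12.0000


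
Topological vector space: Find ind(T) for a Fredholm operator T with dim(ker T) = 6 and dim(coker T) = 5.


The Fredholm index is defined as ind(T) = dim(ker T) - dim(coker T)
= 6 - 5
= 1

1


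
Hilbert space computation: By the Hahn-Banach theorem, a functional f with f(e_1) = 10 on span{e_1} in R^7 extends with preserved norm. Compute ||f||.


The norm of f is given by ||f|| = sup_{||x||=1} |f(x)|.
On span{e_1}, ||e_1|| = 1, so ||f|| = |f(e_1)| / ||e_1||
= |10| / 1 = 10.0000

10.0000


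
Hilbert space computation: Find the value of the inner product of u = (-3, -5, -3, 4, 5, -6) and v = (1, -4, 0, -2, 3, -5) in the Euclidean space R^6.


Computing the standard inner product <u, v> = sum u_i * v_i
= -3*1 + -5*-4 + -3*0 + 4*-2 + 5*3 + -6*-5
= -3 + 20 + 0 + -8 + 15 + 30
= 54

54


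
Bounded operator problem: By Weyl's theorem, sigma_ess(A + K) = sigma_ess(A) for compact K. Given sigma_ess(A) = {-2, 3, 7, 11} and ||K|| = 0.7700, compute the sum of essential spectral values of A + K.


By Weyl's theorem, the essential spectrum is invariant under compact perturbations.
sigma_ess(A + K) = sigma_ess(A) = {-2, 3, 7, 11}
Sum = -2 + 3 + 7 + 11 = 19

19


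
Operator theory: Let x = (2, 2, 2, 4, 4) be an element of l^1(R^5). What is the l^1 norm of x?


The l^1 norm equals the sum of absolute values of all components.
||x||_1 = 2 + 2 + 2 + 4 + 4
= 14

14.0000


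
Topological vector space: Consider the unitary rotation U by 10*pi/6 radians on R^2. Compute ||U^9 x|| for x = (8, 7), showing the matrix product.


U is a rotation by theta = 10*pi/6
U^9 = rotation by 9*theta = 90*pi/6 = 6*pi/6 (mod 2*pi)
cos(6*pi/6) = -1.0000, sin(6*pi/6) = 0.0000
U^9 x = (-1.0000 * 8 - 0.0000 * 7, 0.0000 * 8 + -1.0000 * 7)
= (-8.0000, -7.0000)
||U^9 x|| = sqrt((-8.0000)^2 + (-7.0000)^2) = sqrt(113.0000) = 10.6301

10.6301


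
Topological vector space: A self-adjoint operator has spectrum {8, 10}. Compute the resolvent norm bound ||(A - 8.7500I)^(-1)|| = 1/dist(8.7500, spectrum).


dist(8.7500, {8, 10}) = min(|8.7500 - 8|, |8.7500 - 10|)
= min(0.7500, 1.2500) = 0.7500
Resolvent bound = 1/0.7500 = 1.3333

1.3333


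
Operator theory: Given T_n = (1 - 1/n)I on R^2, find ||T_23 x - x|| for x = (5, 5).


T_23 x - x = (1 - 1/23)x - x = -x/23
||x|| = sqrt(50) = 7.0711
||T_23 x - x|| = ||x||/23 = 7.0711/23 = 0.3074

0.3074


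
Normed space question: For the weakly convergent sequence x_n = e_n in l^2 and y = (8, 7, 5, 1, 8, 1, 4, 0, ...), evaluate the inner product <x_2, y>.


x_2 = e_2 is the standard basis vector with 1 in position 2.
<x_2, y> = y_2 = 7
As n -> infinity, <x_n, y> -> 0, confirming weak convergence of (x_n) to 0.

7


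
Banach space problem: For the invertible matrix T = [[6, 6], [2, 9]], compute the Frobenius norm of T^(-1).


det(T) = 6*9 - 6*2 = 42
T^(-1) = (1/42) * [[9, -6], [-2, 6]] = [[0.2143, -0.1429], [-0.0476, 0.1429]]
||T^(-1)||_F^2 = 0.2143^2 + (-0.1429)^2 + (-0.0476)^2 + 0.1429^2 = 0.0890
||T^(-1)||_F = sqrt(0.0890) = 0.2983

0.2983


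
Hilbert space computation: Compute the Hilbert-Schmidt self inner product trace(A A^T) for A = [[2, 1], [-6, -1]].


trace(A * A^T) = sum of squares of all entries
= 2^2 + 1^2 + (-6)^2 + (-1)^2
= 4 + 1 + 36 + 1
= 42

42


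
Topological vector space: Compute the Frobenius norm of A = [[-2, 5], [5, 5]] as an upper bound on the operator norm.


||A||_F^2 = sum a_ij^2
= (-2)^2 + 5^2 + 5^2 + 5^2
= 4 + 25 + 25 + 25 = 79
||A||_F = sqrt(79) = 8.8882

8.8882


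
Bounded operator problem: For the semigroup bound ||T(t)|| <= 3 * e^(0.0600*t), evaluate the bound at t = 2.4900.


||T(2.4900)|| <= 3 * exp(0.0600 * 2.4900)
= 3 * exp(0.1494)
= 3 * 1.1611
= 3.4834

3.4834


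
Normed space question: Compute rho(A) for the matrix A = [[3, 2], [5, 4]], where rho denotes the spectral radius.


For a 2x2 matrix, eigenvalues satisfy lambda^2 - (trace)*lambda + det = 0
trace = 3 + 4 = 7
det = 3*4 - 2*5 = 2
discriminant = 7^2 - 4*(2) = 41
spectral radius = max |eigenvalue| = 6.7016

6.7016


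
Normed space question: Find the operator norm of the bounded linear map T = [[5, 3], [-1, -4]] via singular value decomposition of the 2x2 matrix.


A^T A = [[26, 19], [19, 25]]
trace(A^T A) = 51, det(A^T A) = 289
discriminant = 51^2 - 4*289 = 1445
Largest eigenvalue of A^T A = (trace + sqrt(disc))/2 = 44.5066
||T|| = sqrt(44.5066) = 6.6713

6.6713


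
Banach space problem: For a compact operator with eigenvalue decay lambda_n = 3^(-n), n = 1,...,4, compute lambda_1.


The eigenvalue formula gives lambda_1 = 1/3^1
= 1/3
= 0.3333

0.3333


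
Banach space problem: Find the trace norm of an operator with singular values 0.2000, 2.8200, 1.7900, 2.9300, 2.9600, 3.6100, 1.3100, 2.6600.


The nuclear norm is the sum of all singular values.
||T||_1 = 0.2000 + 2.8200 + 1.7900 + 2.9300 + 2.9600 + 3.6100 + 1.3100 + 2.6600
= 18.2800

18.2800


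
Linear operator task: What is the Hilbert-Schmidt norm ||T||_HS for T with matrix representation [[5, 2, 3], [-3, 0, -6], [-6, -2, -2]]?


The Hilbert-Schmidt norm is sqrt(sum of squares of all entries).
Sum of squares = 5^2 + 2^2 + 3^2 + (-3)^2 + 0^2 + (-6)^2 + (-6)^2 + (-2)^2 + (-2)^2
= 25 + 4 + 9 + 9 + 0 + 36 + 36 + 4 + 4 = 127
||T||_HS = sqrt(127) = 11.2694

11.2694


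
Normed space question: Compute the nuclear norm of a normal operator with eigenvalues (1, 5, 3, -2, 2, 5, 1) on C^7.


For a normal operator, singular values equal |eigenvalues|.
Trace norm = sum |lambda_i| = 1 + 5 + 3 + 2 + 2 + 5 + 1
= 19

19


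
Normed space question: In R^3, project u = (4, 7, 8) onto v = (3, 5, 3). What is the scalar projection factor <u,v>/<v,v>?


Computing <u,v> = 4*3 + 7*5 + 8*3 = 71
Computing <v,v> = 3^2 + 5^2 + 3^2 = 43
Projection coefficient = 71/43 = 1.6512

1.6512


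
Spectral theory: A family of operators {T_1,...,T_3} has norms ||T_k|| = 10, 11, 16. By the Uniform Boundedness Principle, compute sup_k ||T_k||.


By the Uniform Boundedness Principle, the supremum of norms is finite.
sup_k ||T_k|| = max(10, 11, 16) = 16

16


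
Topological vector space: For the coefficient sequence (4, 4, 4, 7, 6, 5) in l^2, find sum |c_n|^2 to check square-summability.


sum |c_n|^2 = 4^2 + 4^2 + 4^2 + 7^2 + 6^2 + 5^2
= 16 + 16 + 16 + 49 + 36 + 25
= 158

158


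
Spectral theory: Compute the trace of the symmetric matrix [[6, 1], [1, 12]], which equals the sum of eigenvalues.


For a self-adjoint (symmetric) matrix, the eigenvalues are real.
The sum of eigenvalues equals the trace of the matrix.
trace = 6 + 12 = 18

18


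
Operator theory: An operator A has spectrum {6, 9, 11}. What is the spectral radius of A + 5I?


Spectrum of A + 5I = {11, 14, 16}
Spectral radius = max |lambda| over the shifted spectrum
= max(11, 14, 16) = 16

16


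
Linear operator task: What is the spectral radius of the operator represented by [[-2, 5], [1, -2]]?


For a 2x2 matrix, eigenvalues satisfy lambda^2 - (trace)*lambda + det = 0
trace = -2 + -2 = -4
det = -2*-2 - 5*1 = -1
discriminant = (-4)^2 - 4*(-1) = 20
spectral radius = max |eigenvalue| = 4.2361

4.2361


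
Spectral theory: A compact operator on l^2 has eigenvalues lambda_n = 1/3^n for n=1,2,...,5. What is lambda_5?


The eigenvalue formula gives lambda_5 = 1/3^5
= 1/243
= 0.0041

0.0041


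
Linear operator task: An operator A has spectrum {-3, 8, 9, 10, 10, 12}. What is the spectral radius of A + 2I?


Spectrum of A + 2I = {-1, 10, 11, 12, 12, 14}
Spectral radius = max |lambda| over the shifted spectrum
= max(1, 10, 11, 12, 12, 14) = 14

14


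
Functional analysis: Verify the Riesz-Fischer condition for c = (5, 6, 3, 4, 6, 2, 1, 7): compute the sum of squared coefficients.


sum |c_n|^2 = 5^2 + 6^2 + 3^2 + 4^2 + 6^2 + 2^2 + 1^2 + 7^2
= 25 + 36 + 9 + 16 + 36 + 4 + 1 + 49
= 176

176


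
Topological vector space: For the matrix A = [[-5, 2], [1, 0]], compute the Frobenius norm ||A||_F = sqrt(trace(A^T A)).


||A||_F^2 = sum a_ij^2
= (-5)^2 + 2^2 + 1^2 + 0^2
= 25 + 4 + 1 + 0 = 30
||A||_F = sqrt(30) = 5.4772

5.4772


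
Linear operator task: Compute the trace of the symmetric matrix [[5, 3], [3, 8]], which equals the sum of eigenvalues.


For a self-adjoint (symmetric) matrix, the eigenvalues are real.
The sum of eigenvalues equals the trace of the matrix.
trace = 5 + 8 = 13

13


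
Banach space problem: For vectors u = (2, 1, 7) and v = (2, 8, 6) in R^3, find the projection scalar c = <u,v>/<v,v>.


Computing <u,v> = 2*2 + 1*8 + 7*6 = 54
Computing <v,v> = 2^2 + 8^2 + 6^2 = 104
Projection coefficient = 54/104 = 0.5192

0.5192


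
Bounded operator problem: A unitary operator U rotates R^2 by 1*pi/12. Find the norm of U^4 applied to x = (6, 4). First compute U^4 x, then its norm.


U is a rotation by theta = 1*pi/12
U^4 = rotation by 4*theta = 4*pi/12
cos(4*pi/12) = 0.5000, sin(4*pi/12) = 0.8660
U^4 x = (0.5000 * 6 - 0.8660 * 4, 0.8660 * 6 + 0.5000 * 4)
= (-0.4641, 7.1962)
||U^4 x|| = sqrt((-0.4641)^2 + 7.1962^2) = sqrt(52.0000) = 7.2111

7.2111


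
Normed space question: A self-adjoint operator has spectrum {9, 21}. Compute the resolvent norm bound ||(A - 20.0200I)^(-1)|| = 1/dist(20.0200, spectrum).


dist(20.0200, {9, 21}) = min(|20.0200 - 9|, |20.0200 - 21|)
= min(11.0200, 0.9800) = 0.9800
Resolvent bound = 1/0.9800 = 1.0204

1.0204


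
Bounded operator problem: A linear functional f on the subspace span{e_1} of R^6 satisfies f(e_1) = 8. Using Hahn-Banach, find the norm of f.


The norm of f is given by ||f|| = sup_{||x||=1} |f(x)|.
On span{e_1}, ||e_1|| = 1, so ||f|| = |f(e_1)| / ||e_1||
= |8| / 1 = 8.0000

8.0000


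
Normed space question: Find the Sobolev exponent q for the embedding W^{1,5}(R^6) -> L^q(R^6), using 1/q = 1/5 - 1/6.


Using the Sobolev embedding formula: 1/q = 1/p - k/n
1/q = 1/5 - 1/6 = 1/30
q = 1/(1/30) = 30

30.0000


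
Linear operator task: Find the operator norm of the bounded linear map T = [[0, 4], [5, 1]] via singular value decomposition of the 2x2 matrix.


A^T A = [[25, 5], [5, 17]]
trace(A^T A) = 42, det(A^T A) = 400
discriminant = 42^2 - 4*400 = 164
Largest eigenvalue of A^T A = (trace + sqrt(disc))/2 = 27.4031
||T|| = sqrt(27.4031) = 5.2348

5.2348


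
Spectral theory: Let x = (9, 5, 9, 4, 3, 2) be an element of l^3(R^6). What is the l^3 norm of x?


The l^3 norm = (sum |x_i|^3)^(1/3)
Sum of 3th powers = 729 + 125 + 729 + 64 + 27 + 8 = 1682
||x||_3 = (1682)^(1/3) = 11.8926

11.8926


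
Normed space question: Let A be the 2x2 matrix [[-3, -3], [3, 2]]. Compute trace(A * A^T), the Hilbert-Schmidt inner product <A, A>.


trace(A * A^T) = sum of squares of all entries
= (-3)^2 + (-3)^2 + 3^2 + 2^2
= 9 + 9 + 9 + 4
= 31

31


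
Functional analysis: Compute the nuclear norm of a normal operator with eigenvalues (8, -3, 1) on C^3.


For a normal operator, singular values equal |eigenvalues|.
Trace norm = sum |lambda_i| = 8 + 3 + 1
= 12

12


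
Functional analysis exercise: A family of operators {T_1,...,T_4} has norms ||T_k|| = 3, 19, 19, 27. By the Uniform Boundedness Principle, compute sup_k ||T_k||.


By the Uniform Boundedness Principle, the supremum of norms is finite.
sup_k ||T_k|| = max(3, 19, 19, 27) = 27

27


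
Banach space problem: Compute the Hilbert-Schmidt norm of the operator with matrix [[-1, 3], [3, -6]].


The Hilbert-Schmidt norm is sqrt(sum of squares of all entries).
Sum of squares = (-1)^2 + 3^2 + 3^2 + (-6)^2
= 1 + 9 + 9 + 36 = 55
||T||_HS = sqrt(55) = 7.4162

7.4162


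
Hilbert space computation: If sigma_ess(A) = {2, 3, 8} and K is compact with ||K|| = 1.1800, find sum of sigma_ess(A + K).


By Weyl's theorem, the essential spectrum is invariant under compact perturbations.
sigma_ess(A + K) = sigma_ess(A) = {2, 3, 8}
Sum = 2 + 3 + 8 = 13

13


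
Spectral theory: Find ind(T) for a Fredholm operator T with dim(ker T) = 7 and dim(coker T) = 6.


The Fredholm index is defined as ind(T) = dim(ker T) - dim(coker T)
= 7 - 6
= 1

1


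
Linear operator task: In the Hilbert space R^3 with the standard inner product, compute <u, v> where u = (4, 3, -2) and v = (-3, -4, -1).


Computing the standard inner product <u, v> = sum u_i * v_i
= 4*-3 + 3*-4 + -2*-1
= -12 + -12 + 2
= -22

-22


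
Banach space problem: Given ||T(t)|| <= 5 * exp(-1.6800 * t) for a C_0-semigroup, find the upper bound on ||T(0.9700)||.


||T(0.9700)|| <= 5 * exp(-1.6800 * 0.9700)
= 5 * exp(-1.6296)
= 5 * 0.1960
= 0.9800

0.9800


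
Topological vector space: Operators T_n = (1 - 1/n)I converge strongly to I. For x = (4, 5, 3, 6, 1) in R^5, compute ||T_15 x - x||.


T_15 x - x = (1 - 1/15)x - x = -x/15
||x|| = sqrt(87) = 9.3274
||T_15 x - x|| = ||x||/15 = 9.3274/15 = 0.6218

0.6218


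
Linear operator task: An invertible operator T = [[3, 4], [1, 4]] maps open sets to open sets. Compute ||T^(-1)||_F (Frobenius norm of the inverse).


det(T) = 3*4 - 4*1 = 8
T^(-1) = (1/8) * [[4, -4], [-1, 3]] = [[0.5000, -0.5000], [-0.1250, 0.3750]]
||T^(-1)||_F^2 = 0.5000^2 + (-0.5000)^2 + (-0.1250)^2 + 0.3750^2 = 0.6562
||T^(-1)||_F = sqrt(0.6562) = 0.8101

0.8101


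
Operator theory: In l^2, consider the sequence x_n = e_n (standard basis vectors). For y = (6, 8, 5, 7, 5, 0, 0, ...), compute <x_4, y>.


x_4 = e_4 is the standard basis vector with 1 in position 4.
<x_4, y> = y_4 = 7
As n -> infinity, <x_n, y> -> 0, confirming weak convergence of (x_n) to 0.

7


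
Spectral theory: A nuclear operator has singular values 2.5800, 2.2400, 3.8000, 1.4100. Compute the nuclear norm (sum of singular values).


The nuclear norm is the sum of all singular values.
||T||_1 = 2.5800 + 2.2400 + 3.8000 + 1.4100
= 10.0300

10.0300


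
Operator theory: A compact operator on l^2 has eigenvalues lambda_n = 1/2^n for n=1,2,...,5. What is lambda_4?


The eigenvalue formula gives lambda_4 = 1/2^4
= 1/16
= 0.0625

0.0625


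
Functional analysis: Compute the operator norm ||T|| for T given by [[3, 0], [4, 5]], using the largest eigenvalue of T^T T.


A^T A = [[25, 20], [20, 25]]
trace(A^T A) = 50, det(A^T A) = 225
discriminant = 50^2 - 4*225 = 1600
Largest eigenvalue of A^T A = (trace + sqrt(disc))/2 = 45.0000
||T|| = sqrt(45.0000) = 6.7082

6.7082


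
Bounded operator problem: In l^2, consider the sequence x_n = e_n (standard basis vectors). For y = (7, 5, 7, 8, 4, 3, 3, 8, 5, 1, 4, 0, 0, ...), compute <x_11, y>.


x_11 = e_11 is the standard basis vector with 1 in position 11.
<x_11, y> = y_11 = 4
As n -> infinity, <x_n, y> -> 0, confirming weak convergence of (x_n) to 0.

4


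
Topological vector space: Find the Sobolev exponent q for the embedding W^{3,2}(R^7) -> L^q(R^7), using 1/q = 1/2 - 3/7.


Using the Sobolev embedding formula: 1/q = 1/p - k/n
1/q = 1/2 - 3/7 = 1/14
q = 1/(1/14) = 14

14.0000


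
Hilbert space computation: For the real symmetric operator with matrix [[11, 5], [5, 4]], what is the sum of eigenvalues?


For a self-adjoint (symmetric) matrix, the eigenvalues are real.
The sum of eigenvalues equals the trace of the matrix.
trace = 11 + 4 = 15

15


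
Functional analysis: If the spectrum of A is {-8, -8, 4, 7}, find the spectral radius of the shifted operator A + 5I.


Spectrum of A + 5I = {-3, -3, 9, 12}
Spectral radius = max |lambda| over the shifted spectrum
= max(3, 3, 9, 12) = 12

12


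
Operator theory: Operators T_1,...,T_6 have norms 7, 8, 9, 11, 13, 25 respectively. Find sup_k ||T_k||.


By the Uniform Boundedness Principle, the supremum of norms is finite.
sup_k ||T_k|| = max(7, 8, 9, 11, 13, 25) = 25

25


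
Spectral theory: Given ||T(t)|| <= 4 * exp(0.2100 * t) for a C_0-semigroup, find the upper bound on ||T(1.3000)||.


||T(1.3000)|| <= 4 * exp(0.2100 * 1.3000)
= 4 * exp(0.2730)
= 4 * 1.3139
= 5.2556

5.2556


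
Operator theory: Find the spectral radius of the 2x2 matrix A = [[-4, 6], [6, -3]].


For a 2x2 matrix, eigenvalues satisfy lambda^2 - (trace)*lambda + det = 0
trace = -4 + -3 = -7
det = -4*-3 - 6*6 = -24
discriminant = (-7)^2 - 4*(-24) = 145
spectral radius = max |eigenvalue| = 9.5208

9.5208


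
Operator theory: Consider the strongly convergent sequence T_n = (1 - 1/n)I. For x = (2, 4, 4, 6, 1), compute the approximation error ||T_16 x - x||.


T_16 x - x = (1 - 1/16)x - x = -x/16
||x|| = sqrt(73) = 8.5440
||T_16 x - x|| = ||x||/16 = 8.5440/16 = 0.5340

0.5340


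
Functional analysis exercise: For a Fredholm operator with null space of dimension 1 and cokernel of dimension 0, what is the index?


The Fredholm index is defined as ind(T) = dim(ker T) - dim(coker T)
= 1 - 0
= 1

1


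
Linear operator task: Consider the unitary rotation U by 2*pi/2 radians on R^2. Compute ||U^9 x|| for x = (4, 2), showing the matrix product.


U is a rotation by theta = 2*pi/2
U^9 = rotation by 9*theta = 18*pi/2 = 2*pi/2 (mod 2*pi)
cos(2*pi/2) = -1.0000, sin(2*pi/2) = 0.0000
U^9 x = (-1.0000 * 4 - 0.0000 * 2, 0.0000 * 4 + -1.0000 * 2)
= (-4.0000, -2.0000)
||U^9 x|| = sqrt((-4.0000)^2 + (-2.0000)^2) = sqrt(20.0000) = 4.4721

4.4721


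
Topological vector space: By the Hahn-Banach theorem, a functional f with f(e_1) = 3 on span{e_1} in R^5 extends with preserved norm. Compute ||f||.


The norm of f is given by ||f|| = sup_{||x||=1} |f(x)|.
On span{e_1}, ||e_1|| = 1, so ||f|| = |f(e_1)| / ||e_1||
= |3| / 1 = 3.0000

3.0000


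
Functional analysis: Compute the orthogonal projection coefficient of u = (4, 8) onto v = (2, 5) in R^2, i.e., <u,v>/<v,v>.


Computing <u,v> = 4*2 + 8*5 = 48
Computing <v,v> = 2^2 + 5^2 = 29
Projection coefficient = 48/29 = 1.6552

1.6552


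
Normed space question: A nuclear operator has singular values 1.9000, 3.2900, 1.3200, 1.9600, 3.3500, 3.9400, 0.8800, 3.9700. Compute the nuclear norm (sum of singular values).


The nuclear norm is the sum of all singular values.
||T||_1 = 1.9000 + 3.2900 + 1.3200 + 1.9600 + 3.3500 + 3.9400 + 0.8800 + 3.9700
= 20.6100

20.6100


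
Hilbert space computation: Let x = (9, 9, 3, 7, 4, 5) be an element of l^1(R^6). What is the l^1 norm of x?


The l^1 norm equals the sum of absolute values of all components.
||x||_1 = 9 + 9 + 3 + 7 + 4 + 5
= 37

37.0000


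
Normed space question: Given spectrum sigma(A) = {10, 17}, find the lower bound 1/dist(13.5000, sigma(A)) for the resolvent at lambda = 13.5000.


dist(13.5000, {10, 17}) = min(|13.5000 - 10|, |13.5000 - 17|)
= min(3.5000, 3.5000) = 3.5000
Resolvent bound = 1/3.5000 = 0.2857

0.2857


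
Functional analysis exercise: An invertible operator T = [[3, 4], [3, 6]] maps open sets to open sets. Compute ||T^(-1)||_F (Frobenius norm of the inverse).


det(T) = 3*6 - 4*3 = 6
T^(-1) = (1/6) * [[6, -4], [-3, 3]] = [[1.0000, -0.6667], [-0.5000, 0.5000]]
||T^(-1)||_F^2 = 1.0000^2 + (-0.6667)^2 + (-0.5000)^2 + 0.5000^2 = 1.9444
||T^(-1)||_F = sqrt(1.9444) = 1.3944

1.3944


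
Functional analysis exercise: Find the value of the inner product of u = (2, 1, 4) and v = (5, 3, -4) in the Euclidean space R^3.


Computing the standard inner product <u, v> = sum u_i * v_i
= 2*5 + 1*3 + 4*-4
= 10 + 3 + -16
= -3

-3


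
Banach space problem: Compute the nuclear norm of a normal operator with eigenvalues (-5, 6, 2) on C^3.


For a normal operator, singular values equal |eigenvalues|.
Trace norm = sum |lambda_i| = 5 + 6 + 2
= 13

13


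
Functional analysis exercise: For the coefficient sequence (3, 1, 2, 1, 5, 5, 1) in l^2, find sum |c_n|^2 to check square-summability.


sum |c_n|^2 = 3^2 + 1^2 + 2^2 + 1^2 + 5^2 + 5^2 + 1^2
= 9 + 1 + 4 + 1 + 25 + 25 + 1
= 66

66


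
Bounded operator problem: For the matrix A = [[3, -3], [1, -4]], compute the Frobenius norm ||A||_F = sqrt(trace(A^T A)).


||A||_F^2 = sum a_ij^2
= 3^2 + (-3)^2 + 1^2 + (-4)^2
= 9 + 9 + 1 + 16 = 35
||A||_F = sqrt(35) = 5.9161

5.9161


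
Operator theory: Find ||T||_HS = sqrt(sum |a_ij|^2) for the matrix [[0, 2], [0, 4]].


The Hilbert-Schmidt norm is sqrt(sum of squares of all entries).
Sum of squares = 0^2 + 2^2 + 0^2 + 4^2
= 0 + 4 + 0 + 16 = 20
||T||_HS = sqrt(20) = 4.4721

4.4721


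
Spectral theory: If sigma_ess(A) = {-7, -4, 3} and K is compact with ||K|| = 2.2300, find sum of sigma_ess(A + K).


By Weyl's theorem, the essential spectrum is invariant under compact perturbations.
sigma_ess(A + K) = sigma_ess(A) = {-7, -4, 3}
Sum = -7 + -4 + 3 = -8

-8


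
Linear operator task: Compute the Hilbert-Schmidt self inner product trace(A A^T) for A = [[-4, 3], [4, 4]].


trace(A * A^T) = sum of squares of all entries
= (-4)^2 + 3^2 + 4^2 + 4^2
= 16 + 9 + 16 + 16
= 57

57


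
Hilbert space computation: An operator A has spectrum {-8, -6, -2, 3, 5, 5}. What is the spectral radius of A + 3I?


Spectrum of A + 3I = {-5, -3, 1, 6, 8, 8}
Spectral radius = max |lambda| over the shifted spectrum
= max(5, 3, 1, 6, 8, 8) = 8

8


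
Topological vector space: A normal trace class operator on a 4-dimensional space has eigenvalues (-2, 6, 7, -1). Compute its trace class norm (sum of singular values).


For a normal operator, singular values equal |eigenvalues|.
Trace norm = sum |lambda_i| = 2 + 6 + 7 + 1
= 16

16


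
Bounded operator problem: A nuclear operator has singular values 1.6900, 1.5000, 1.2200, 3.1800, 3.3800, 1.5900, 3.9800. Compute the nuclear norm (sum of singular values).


The nuclear norm is the sum of all singular values.
||T||_1 = 1.6900 + 1.5000 + 1.2200 + 3.1800 + 3.3800 + 1.5900 + 3.9800
= 16.5400

16.5400


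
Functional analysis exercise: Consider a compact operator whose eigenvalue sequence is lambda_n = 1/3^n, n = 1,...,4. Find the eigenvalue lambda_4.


The eigenvalue formula gives lambda_4 = 1/3^4
= 1/81
= 0.0123

0.0123


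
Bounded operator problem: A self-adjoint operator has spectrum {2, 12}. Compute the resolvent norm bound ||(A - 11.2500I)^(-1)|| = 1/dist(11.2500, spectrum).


dist(11.2500, {2, 12}) = min(|11.2500 - 2|, |11.2500 - 12|)
= min(9.2500, 0.7500) = 0.7500
Resolvent bound = 1/0.7500 = 1.3333

1.3333


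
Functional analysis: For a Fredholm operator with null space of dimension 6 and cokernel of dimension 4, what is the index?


The Fredholm index is defined as ind(T) = dim(ker T) - dim(coker T)
= 6 - 4
= 2

2


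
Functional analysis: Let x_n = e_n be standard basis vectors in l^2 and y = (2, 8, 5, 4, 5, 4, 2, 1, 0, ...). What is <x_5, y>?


x_5 = e_5 is the standard basis vector with 1 in position 5.
<x_5, y> = y_5 = 5
As n -> infinity, <x_n, y> -> 0, confirming weak convergence of (x_n) to 0.

5


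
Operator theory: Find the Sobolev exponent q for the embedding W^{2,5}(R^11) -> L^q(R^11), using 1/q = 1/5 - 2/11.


Using the Sobolev embedding formula: 1/q = 1/p - k/n
1/q = 1/5 - 2/11 = 1/55
q = 1/(1/55) = 55

55.0000


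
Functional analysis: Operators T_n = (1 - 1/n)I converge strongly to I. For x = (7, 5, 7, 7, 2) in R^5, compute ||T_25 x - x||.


T_25 x - x = (1 - 1/25)x - x = -x/25
||x|| = sqrt(176) = 13.2665
||T_25 x - x|| = ||x||/25 = 13.2665/25 = 0.5307

0.5307


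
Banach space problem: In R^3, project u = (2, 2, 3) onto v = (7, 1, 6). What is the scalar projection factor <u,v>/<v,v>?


Computing <u,v> = 2*7 + 2*1 + 3*6 = 34
Computing <v,v> = 7^2 + 1^2 + 6^2 = 86
Projection coefficient = 34/86 = 0.3953

0.3953


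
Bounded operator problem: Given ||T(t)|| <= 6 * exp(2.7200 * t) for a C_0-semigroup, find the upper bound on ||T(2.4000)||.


||T(2.4000)|| <= 6 * exp(2.7200 * 2.4000)
= 6 * exp(6.5280)
= 6 * 684.0288
= 4104.1727

4104.1727


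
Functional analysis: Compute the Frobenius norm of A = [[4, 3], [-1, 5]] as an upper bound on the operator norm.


||A||_F^2 = sum a_ij^2
= 4^2 + 3^2 + (-1)^2 + 5^2
= 16 + 9 + 1 + 25 = 51
||A||_F = sqrt(51) = 7.1414

7.1414
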